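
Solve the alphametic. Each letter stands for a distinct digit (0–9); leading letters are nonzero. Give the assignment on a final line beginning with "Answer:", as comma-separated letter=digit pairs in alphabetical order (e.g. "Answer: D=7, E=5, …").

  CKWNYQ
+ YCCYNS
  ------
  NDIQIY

Step 1. [col 1: Q + S ≡ Y (mod 10)] column 1 (Q + S ≡ Y (mod 10), carry-in 0) doesn't pin Y yet; pick Y=4 and continue ⇒ Y=4.
Step 2. [col 1: Q + S ≡ Y (mod 10)] column 1 (Q + S ≡ Y (mod 10), carry-in 0) doesn't pin S yet; pick S=3 and continue. So S=3.
Step 3. [col 1: Q + S ≡ Y (mod 10)] from column 1 (S=3, Y=4, carry-in 0, digits 3,4 already taken and all letters distinct): Q must equal 1. So Q=1.
Step 4. [col 2: Y + N ≡ I (mod 10)] N=6 is one option consistent with column 2 (Y + N ≡ I (mod 10), carry-in 0) — take it, so N=6.
Step 5. [col 2: Y + N ≡ I (mod 10)] in column 2 we have Y+N≡I with carry-in 0; given Y=4, N=6 and digits 1,3,4,6 already taken and all letters distinct, that pins I to 0 ⇒ I=0.
Step 6. [col 4: W + C ≡ I (mod 10)] C=2 is one option consistent with column 4 (W + C ≡ I (mod 10), carry-in 1) — take it, so C=2.
Step 7. [col 4: W + C ≡ I (mod 10)] in column 4 we have W+C≡I with carry-in 1; given C=2, I=0 and digits 0,1,2,3,4,6 already taken and all letters distinct, that pins W to 7. So W=7.
Step 8. [col 5: K + C ≡ D (mod 10)] in column 5 we have K+C≡D with carry-in 1; given C=2 and digits 0,1,2,3,4,6,7 already taken and all letters distinct, that pins K to 5. So K=5.
Step 9. [col 5: K + C ≡ D (mod 10)] in column 5 we have K+C≡D with carry-in 1; given K=5, C=2 and digits 0,1,2,3,4,5,6,7 already taken and all letters distinct, that pins D to 8 ⇒ D=8.

Answer: C=2, D=8, I=0, K=5, N=6, Q=1, S=3, W=7, Y=4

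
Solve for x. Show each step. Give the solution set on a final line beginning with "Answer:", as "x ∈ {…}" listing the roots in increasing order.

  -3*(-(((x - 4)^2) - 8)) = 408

Step 1. [-3*(-(((x - 4)^2) - 8)) = 408] -3·(inner) — divide through by -3 ⇒ div: -(((x - 4)^2) - 8) = -136.
Step 2. [-(((x - 4)^2) - 8) = -136] flip signs both sides, so neg: ((x - 4)^2) - 8 = 136.
Step 3. [((x - 4)^2) - 8 = 136] 8 comes off first (add 8). So sub: (x - 4)^2 = 144.
Step 4. [(x - 4)^2 = 144] 144 ≥ 0, LHS is (·)² — take ±√. So sqrt: x - 4 = 12 or -12.
Step 5. [x - 4 = 12 or -12] -4 is outermost — add 4 both sides, so sub: x = 16 or -8.

Answer: x ∈ {-8, 16}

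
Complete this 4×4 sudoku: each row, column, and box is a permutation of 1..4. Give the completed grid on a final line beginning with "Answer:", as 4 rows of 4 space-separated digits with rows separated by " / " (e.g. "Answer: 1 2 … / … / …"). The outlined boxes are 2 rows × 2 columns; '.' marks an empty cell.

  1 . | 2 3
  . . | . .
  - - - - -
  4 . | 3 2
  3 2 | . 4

Step 1. [r2c3∈{1,4}] r2c3 is the only open cell in col 3 admitting 4, so r2c3=4.
Step 2. [r1c2∈{4}] r1c2 is down to just 4, so r1c2=4.
Step 3. [r2c1∈{2}] nothing but 2 survives at r2c1. So r2c1=2.
Step 4. [r3c2∈{1}] nothing but 1 survives at r3c2 ⇒ r3c2=1.
Step 5. [r4c3∈{1}] only 1 remains possible at r4c3. So r4c3=1.
Step 6. [r2c2∈{3}] r2c2 is down to just 3, so r2c2=3.
Step 7. [r2c4∈{1}] only 1 remains possible at r2c4, so r2c4=1.

Answer: 1 4 2 3 / 2 3 4 1 / 4 1 3 2 / 3 2 1 4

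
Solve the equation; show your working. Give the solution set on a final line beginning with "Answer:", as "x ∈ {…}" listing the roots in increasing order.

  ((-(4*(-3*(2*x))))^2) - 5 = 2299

Step 1. [((-(4*(-3*(2*x))))^2) - 5 = 2299] add 5: x sits inside (… - 5), so sub: (-(4*(-3*(2*x))))^2 = 2304.
Step 2. [(-(4*(-3*(2*x))))^2 = 2304] 2304 ≥ 0, LHS is (·)² — take ±√. So sqrt: -(4*(-3*(2*x))) = 48 or -48.
Step 3. [-(4*(-3*(2*x))) = 48 or -48] flip signs both sides, so neg: 4*(-3*(2*x)) = -48 or 48.
Step 4. [4*(-3*(2*x)) = -48 or 48] 4·(inner) — divide through by 4. So div: -3*(2*x) = -12 or 12.
Step 5. [-3*(2*x) = -12 or 12] divide by the outer -3, so div: 2*x = 4 or -4.
Step 6. [2*x = 4 or -4] 2 out front; divide by 2, so div: x = 2 or -2.

Answer: x ∈ {-2, 2}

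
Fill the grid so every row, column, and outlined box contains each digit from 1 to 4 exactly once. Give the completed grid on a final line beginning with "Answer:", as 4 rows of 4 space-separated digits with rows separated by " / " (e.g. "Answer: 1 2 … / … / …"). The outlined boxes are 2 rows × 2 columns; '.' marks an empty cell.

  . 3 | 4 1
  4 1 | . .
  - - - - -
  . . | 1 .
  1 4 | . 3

Step 1. [r2c4∈{2}] nothing but 2 survives at r2c4, so r2c4=2.
Step 2. [r3c2∈{2}] r3c2 is down to just 2. So r3c2=2.
Step 3. [r3c1∈{3}] r3c1 is down to just 3. So r3c1=3.
Step 4. [r1c1∈{2}] r1c1's peers cover all but 2. So r1c1=2.
Step 5. [r3c4∈{4}] nothing but 4 survives at r3c4, so r3c4=4.
Step 6. [r4c3∈{2}] only 2 remains possible at r4c3, so r4c3=2.
Step 7. [r2c3∈{3}] r2c3 is down to just 3 ⇒ r2c3=3.

Answer: 2 3 4 1 / 4 1 3 2 / 3 2 1 4 / 1 4 2 3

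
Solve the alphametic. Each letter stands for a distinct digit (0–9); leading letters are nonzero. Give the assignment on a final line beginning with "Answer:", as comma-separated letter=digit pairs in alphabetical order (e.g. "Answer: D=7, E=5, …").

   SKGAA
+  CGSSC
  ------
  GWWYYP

Step 1. [G] the sum has 6 digits but both addends have 5; that extra leading digit G is the final carry, namely 1, so G=1.
Step 2. [col 1: A + C ≡ P (mod 10)] column 1 (A + C ≡ P (mod 10), carry-in 0) doesn't pin P yet; pick P=9 and continue. So P=9.
Step 3. [col 1: A + C ≡ P (mod 10)] A=2 is one option consistent with column 1 (A + C ≡ P (mod 10), carry-in 0) — take it ⇒ A=2.
Step 4. [col 1: A + C ≡ P (mod 10)] column 1 reads A+C+carry(0)=P with A=2, P=9; with digits 1,2,9 already taken and all letters distinct, the only value for C is 7 ⇒ C=7.
Step 5. [col 2: A + S ≡ Y (mod 10)] no forcing yet in column 2 (carry-in 0); Y=0 is free and consistent — try it ⇒ Y=0.
Step 6. [col 2: A + S ≡ Y (mod 10)] from column 2 (A=2, Y=0, carry-in 0, digits 0,1,2,7,9 already taken and all letters distinct): S must equal 8. So S=8.
Step 7. [col 4: K + G ≡ W (mod 10)] W=5 is one option consistent with column 4 (K + G ≡ W (mod 10), carry-in 1) — take it, so W=5.
Step 8. [col 4: K + G ≡ W (mod 10)] from column 4 (G=1, W=5, carry-in 1, digits 0,1,2,5,7,8,9 already taken and all letters distinct): K must equal 3 ⇒ K=3.

Answer: A=2, C=7, G=1, K=3, P=9, S=8, W=5, Y=0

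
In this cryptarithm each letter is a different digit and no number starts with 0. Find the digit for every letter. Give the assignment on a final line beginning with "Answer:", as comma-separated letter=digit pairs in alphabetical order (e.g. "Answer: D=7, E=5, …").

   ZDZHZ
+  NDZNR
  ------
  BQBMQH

Step 1. [col 1: Z + R ≡ H (mod 10)] no forcing yet in column 1 (carry-in 0); R=9 is free and consistent — try it, so R=9.
Step 2. [B] B is the leading digit of a 6-digit sum of two 5-digit numbers; the final carry is exactly 1 ⇒ B=1.
Step 3. [col 1: Z + R ≡ H (mod 10)] H=5 is one option consistent with column 1 (Z + R ≡ H (mod 10), carry-in 0) — take it, so H=5.
Step 4. [col 1: Z + R ≡ H (mod 10)] column 1 reads Z+R+carry(0)=H with R=9, H=5; with digits 1,5,9 already taken and all letters distinct, the only value for Z is 6 ⇒ Z=6.
Step 5. [col 2: H + N ≡ Q (mod 10)] column 2 (H + N ≡ Q (mod 10), carry-in 1) doesn't pin N yet; pick N=8 and continue ⇒ N=8.
Step 6. [col 2: H + N ≡ Q (mod 10)] in column 2 we have H+N≡Q with carry-in 1; given H=5, N=8 and digits 1,5,6,8,9 already taken and all letters distinct, that pins Q to 4. So Q=4.
Step 7. [col 3: Z + Z ≡ M (mod 10)] column 3 reads Z+Z+carry(1)=M with Z=6; with digits 1,4,5,6,8,9 already taken and all letters distinct, the only value for M is 3 ⇒ M=3.
Step 8. [col 4: D + D ≡ B (mod 10)] column 4: given B=1, carry-in 1, and digits 1,3,4,5,6,8,9 already taken and all letters distinct, D+D≡B (mod 10) forces D=0. So D=0.

Answer: B=1, D=0, H=5, M=3, N=8, Q=4, R=9, Z=6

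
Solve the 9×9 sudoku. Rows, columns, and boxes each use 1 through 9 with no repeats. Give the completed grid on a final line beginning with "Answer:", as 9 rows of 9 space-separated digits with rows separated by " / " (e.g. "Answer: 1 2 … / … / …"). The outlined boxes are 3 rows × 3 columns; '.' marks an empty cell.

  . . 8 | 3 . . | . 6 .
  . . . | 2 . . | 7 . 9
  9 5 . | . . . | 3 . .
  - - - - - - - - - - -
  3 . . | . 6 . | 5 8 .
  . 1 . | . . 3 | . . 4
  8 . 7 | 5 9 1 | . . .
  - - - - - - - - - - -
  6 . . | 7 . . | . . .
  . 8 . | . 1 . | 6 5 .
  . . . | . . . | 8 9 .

Step 1. [r6c2∈{2,4,6}] across row 6, 4 lands solely at r6c2 ⇒ r6c2=4.
Step 2. [r6c7∈{2}] r6c7 has the single candidate 2, so r6c7=2.
Step 3. [r3c4∈{1,4,6,8}] across col 4, 1 lands solely at r3c4. So r3c4=1.
Step 4. [r5c3∈{2,5,6,9}] across row 5, 6 lands solely at r5c3, so r5c3=6.
Step 5. [r3c6∈{4,6,7,8}] across row 3, 6 lands solely at r3c6 ⇒ r3c6=6.
Step 6. [r1c6∈{4,5,7,9}] r1c6 is the only open cell in row 1 admitting 9 ⇒ r1c6=9.
Step 7. [r4c6∈{2,4,7}] col 6 places 7 nowhere but r4c6, so r4c6=7.
Step 8. [r5c5∈{2,8}] 2 has one home in box 5: r5c5 ⇒ r5c5=2.
Step 9. [r1c9∈{1,2,5}] 5 has one home in col 9: r1c9. So r1c9=5.
Step 10. [r3c5∈{4,7,8}] r3c5 is the only open cell in row 3 admitting 7 ⇒ r3c5=7.
Step 11. [r1c5∈{4}] nothing but 4 survives at r1c5 ⇒ r1c5=4.
Step 12. [r7c7∈{1,4}] across col 7, 4 lands solely at r7c7 ⇒ r7c7=4.
Step 13. [r4c4∈{4}] nothing but 4 survives at r4c4, so r4c4=4.
Step 14. [r1c7∈{1}] r1c7 has the single candidate 1, so r1c7=1.
Step 15. [r7c8∈{1,2,3}] 1 has one home in col 8: r7c8. So r7c8=1.
Step 16. [r3c8∈{2,4}] 2 has one home in col 8: r3c8. So r3c8=2.
Step 17. [r3c3∈{4}] r3c3 is down to just 4 ⇒ r3c3=4.
Step 18. [r2c1∈{1}] nothing but 1 survives at r2c1 ⇒ r2c1=1.
Step 19. [r2c3∈{3}] only 3 remains possible at r2c3. So r2c3=3.
Step 20. [r8c9∈{2,3,7}] r8c9 is the only open cell in row 8 admitting 3 ⇒ r8c9=3.
Step 21. [r8c1∈{2,4,7}] across row 8, 7 lands solely at r8c1. So r8c1=7.
Step 22. [r7c9∈{2}] only 2 remains possible at r7c9, so r7c9=2.
Step 23. [r9c1∈{2,4,5}] across col 1, 4 lands solely at r9c1 ⇒ r9c1=4.
Step 24. [r9c3∈{1,2,5}] row 9 places 1 nowhere but r9c3. So r9c3=1.
Step 25. [r7c3∈{5,9}] across col 3, 5 lands solely at r7c3. So r7c3=5.
Step 26. [r7c2∈{3,9}] in row 7, 9 fits only at r7c2, so r7c2=9.
Step 27. [r4c2∈{2}] r4c2 is down to just 2. So r4c2=2.
Step 28. [r7c6∈{8}] only 8 remains possible at r7c6 ⇒ r7c6=8.
Step 29. [r2c6∈{5}] r2c6 is down to just 5. So r2c6=5.
Step 30. [r7c5∈{3}] r7c5's peers cover all but 3 ⇒ r7c5=3.
Step 31. [r9c6∈{2}] r9c6 has the single candidate 2 ⇒ r9c6=2.
Step 32. [r8c6∈{4}] r8c6 has the single candidate 4 ⇒ r8c6=4.
Step 33. [r3c9∈{8}] nothing but 8 survives at r3c9, so r3c9=8.
Step 34. [r5c8∈{7}] r5c8 has the single candidate 7. So r5c8=7.
Step 35. [r8c4∈{9}] r8c4 is down to just 9, so r8c4=9.
Step 36. [r4c9∈{1}] r4c9 is down to just 1. So r4c9=1.
Step 37. [r1c1∈{2}] r1c1 is down to just 2, so r1c1=2.
Step 38. [r2c2∈{6}] nothing but 6 survives at r2c2 ⇒ r2c2=6.
Step 39. [r9c9∈{7}] r9c9 is down to just 7, so r9c9=7.
Step 40. [r2c8∈{4}] only 4 remains possible at r2c8. So r2c8=4.
Step 41. [r1c2∈{7}] r1c2 has the single candidate 7. So r1c2=7.
Step 42. [r9c4∈{6}] nothing but 6 survives at r9c4 ⇒ r9c4=6.
Step 43. [r2c5∈{8}] r2c5's peers cover all but 8. So r2c5=8.
Step 44. [r6c9∈{6}] r6c9's peers cover all but 6 ⇒ r6c9=6.
Step 45. [r8c3∈{2}] nothing but 2 survives at r8c3, so r8c3=2.
Step 46. [r4c3∈{9}] r4c3 is down to just 9. So r4c3=9.
Step 47. [r5c4∈{8}] nothing but 8 survives at r5c4, so r5c4=8.
Step 48. [r5c7∈{9}] only 9 remains possible at r5c7 ⇒ r5c7=9.
Step 49. [r5c1∈{5}] only 5 remains possible at r5c1, so r5c1=5.
Step 50. [r9c2∈{3}] nothing but 3 survives at r9c2, so r9c2=3.
Step 51. [r6c8∈{3}] only 3 remains possible at r6c8, so r6c8=3.
Step 52. [r9c5∈{5}] r9c5's peers cover all but 5 ⇒ r9c5=5.

Answer: 2 7 8 3 4 9 1 6 5 / 1 6 3 2 8 5 7 4 9 / 9 5 4 1 7 6 3 2 8 / 3 2 9 4 6 7 5 8 1 / 5 1 6 8 2 3 9 7 4 / 8 4 7 5 9 1 2 3 6 / 6 9 5 7 3 8 4 1 2 / 7 8 2 9 1 4 6 5 3 / 4 3 1 6 5 2 8 9 7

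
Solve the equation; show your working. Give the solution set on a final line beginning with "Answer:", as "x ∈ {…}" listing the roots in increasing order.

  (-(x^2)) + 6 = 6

Step 1. [(-(x^2)) + 6 = 6] peel the +6: subtract 6 from each side ⇒ sub: -(x^2) = 0.
Step 2. [-(x^2) = 0] flip signs both sides. So neg: x^2 = 0.
Step 3. [x^2 = 0] LHS squared, RHS 0 ≥ 0: apply √ (±) ⇒ sqrt: x = 0.

Answer: x ∈ {0}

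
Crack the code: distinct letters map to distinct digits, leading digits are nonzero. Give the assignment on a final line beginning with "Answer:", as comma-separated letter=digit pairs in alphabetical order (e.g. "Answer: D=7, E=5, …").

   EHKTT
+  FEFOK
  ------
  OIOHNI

Step 1. [col 1: T + K ≡ I (mod 10)] column 1 (T + K ≡ I (mod 10), carry-in 0) doesn't pin I yet; pick I=2 and continue, so I=2.
Step 2. [O] the sum has 6 digits but both addends have 5; that extra leading digit O is the final carry, namely 1, so O=1.
Step 3. [col 1: T + K ≡ I (mod 10)] column 1 (T + K ≡ I (mod 10), carry-in 0) doesn't pin K yet; pick K=9 and continue, so K=9.
Step 4. [col 1: T + K ≡ I (mod 10)] column 1: given K=9, I=2, carry-in 0, and digits 1,2,9 already taken and all letters distinct, T+K≡I (mod 10) forces T=3 ⇒ T=3.
Step 5. [col 2: T + O ≡ N (mod 10)] from column 2 (T=3, O=1, carry-in 1, digits 1,2,3,9 already taken and all letters distinct): N must equal 5. So N=5.
Step 6. [col 3: K + F ≡ H (mod 10)] no forcing yet in column 3 (carry-in 0); H=6 is free and consistent — try it. So H=6.
Step 7. [col 3: K + F ≡ H (mod 10)] column 3 reads K+F+carry(0)=H with K=9, H=6; with digits 1,2,3,5,6,9 already taken and all letters distinct, the only value for F is 7, so F=7.
Step 8. [col 4: H + E ≡ O (mod 10)] column 4 reads H+E+carry(1)=O with H=6, O=1; with digits 1,2,3,5,6,7,9 already taken and all letters distinct, the only value for E is 4, so E=4.

Answer: E=4, F=7, H=6, I=2, K=9, N=5, O=1, T=3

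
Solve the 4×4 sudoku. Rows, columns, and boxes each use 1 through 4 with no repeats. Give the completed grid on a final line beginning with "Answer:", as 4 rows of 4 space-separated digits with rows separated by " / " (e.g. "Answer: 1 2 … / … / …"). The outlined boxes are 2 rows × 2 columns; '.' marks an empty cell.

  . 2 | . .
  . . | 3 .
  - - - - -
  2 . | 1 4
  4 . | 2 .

Step 1. [r2c1∈{1}] r2c1 is down to just 1. So r2c1=1.
Step 2. [r3c2∈{3}] r3c2 is down to just 3. So r3c2=3.
Step 3. [r2c2∈{4}] nothing but 4 survives at r2c2. So r2c2=4.
Step 4. [r1c3∈{4}] r1c3 has the single candidate 4. So r1c3=4.
Step 5. [r1c1∈{3}] nothing but 3 survives at r1c1 ⇒ r1c1=3.
Step 6. [r4c4∈{3}] only 3 remains possible at r4c4 ⇒ r4c4=3.
Step 7. [r1c4∈{1}] only 1 remains possible at r1c4 ⇒ r1c4=1.
Step 8. [r2c4∈{2}] r2c4 has the single candidate 2, so r2c4=2.
Step 9. [r4c2∈{1}] r4c2's peers cover all but 1 ⇒ r4c2=1.

Answer: 3 2 4 1 / 1 4 3 2 / 2 3 1 4 / 4 1 2 3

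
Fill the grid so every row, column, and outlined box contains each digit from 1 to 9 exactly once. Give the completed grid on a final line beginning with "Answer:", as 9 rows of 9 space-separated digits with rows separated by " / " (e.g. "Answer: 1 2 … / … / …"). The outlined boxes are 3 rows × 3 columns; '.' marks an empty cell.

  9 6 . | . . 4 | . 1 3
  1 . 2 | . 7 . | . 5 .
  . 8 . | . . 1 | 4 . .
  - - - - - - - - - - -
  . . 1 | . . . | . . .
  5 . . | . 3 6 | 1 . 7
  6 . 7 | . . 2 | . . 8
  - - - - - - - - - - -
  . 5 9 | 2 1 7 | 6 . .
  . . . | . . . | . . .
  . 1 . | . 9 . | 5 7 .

Step 1. [r4c9∈{2,4,5,6,9}] 5 has one home in col 9: r4c9. So r4c9=5.
Step 2. [r7c9∈{4}] r7c9 has the single candidate 4. So r7c9=4.
Step 3. [r9c9∈{2}] r9c9 is down to just 2, so r9c9=2.
Step 4. [r4c8∈{2,3,4,6,9}] r4c8 is the only open cell in row 4 admitting 6, so r4c8=6.
Step 5. [r2c2∈{3,4}] across row 2, 4 lands solely at r2c2, so r2c2=4.
Step 6. [r8c6∈{3,5,8}] 5 has one home in col 6: r8c6, so r8c6=5.
Step 7. [r6c4∈{1,4,5,9}] across row 6, 1 lands solely at r6c4 ⇒ r6c4=1.
Step 8. [r4c4∈{4,7,8,9}] across row 4, 7 lands solely at r4c4 ⇒ r4c4=7.
Step 9. [r6c5∈{4,5}] r6c5 is the only open cell in row 6 admitting 5, so r6c5=5.
Step 10. [r6c8∈{3,4,9}] 4 has one home in row 6: r6c8, so r6c8=4.
Step 11. [r8c2∈{2,3,7}] across col 2, 7 lands solely at r8c2, so r8c2=7.
Step 12. [r8c1∈{2,3,4,8}] across row 8, 2 lands solely at r8c1, so r8c1=2.
Step 13. [r1c3∈{5}] r1c3 is down to just 5, so r1c3=5.
Step 14. [r1c4∈{8}] r1c4's peers cover all but 8 ⇒ r1c4=8.
Step 15. [r3c3∈{3}] nothing but 3 survives at r3c3 ⇒ r3c3=3.
Step 16. [r5c3∈{4,8}] row 5 places 8 nowhere but r5c3. So r5c3=8.
Step 17. [r5c4∈{4,9}] across row 5, 4 lands solely at r5c4 ⇒ r5c4=4.
Step 18. [r4c6∈{8,9}] across box 5, 9 lands solely at r4c6, so r4c6=9.
Step 19. [r8c5∈{4,6,8}] 4 has one home in col 5: r8c5 ⇒ r8c5=4.
Step 20. [r3c5∈{2,6}] across col 5, 6 lands solely at r3c5. So r3c5=6.
Step 21. [r3c9∈{9}] r3c9 has the single candidate 9, so r3c9=9.
Step 22. [r4c1∈{3,4}] row 4 places 4 nowhere but r4c1. So r4c1=4.
Step 23. [r3c8∈{2}] r3c8 has the single candidate 2 ⇒ r3c8=2.
Step 24. [r5c8∈{9}] r5c8's peers cover all but 9, so r5c8=9.
Step 25. [r6c7∈{3}] only 3 remains possible at r6c7. So r6c7=3.
Step 26. [r8c3∈{6}] only 6 remains possible at r8c3, so r8c3=6.
Step 27. [r8c4∈{3}] r8c4's peers cover all but 3. So r8c4=3.
Step 28. [r9c1∈{3,8}] across row 9, 3 lands solely at r9c1 ⇒ r9c1=3.
Step 29. [r8c8∈{8}] nothing but 8 survives at r8c8. So r8c8=8.
Step 30. [r4c7∈{2}] r4c7 is down to just 2 ⇒ r4c7=2.
Step 31. [r3c4∈{5}] nothing but 5 survives at r3c4, so r3c4=5.
Step 32. [r4c5∈{8}] r4c5's peers cover all but 8. So r4c5=8.
Step 33. [r1c5∈{2}] r1c5 has the single candidate 2. So r1c5=2.
Step 34. [r1c7∈{7}] r1c7's peers cover all but 7. So r1c7=7.
Step 35. [r2c6∈{3}] nothing but 3 survives at r2c6 ⇒ r2c6=3.
Step 36. [r2c4∈{9}] r2c4's peers cover all but 9, so r2c4=9.
Step 37. [r6c2∈{9}] r6c2 is down to just 9, so r6c2=9.
Step 38. [r8c9∈{1}] r8c9 has the single candidate 1. So r8c9=1.
Step 39. [r7c8∈{3}] r7c8's peers cover all but 3 ⇒ r7c8=3.
Step 40. [r4c2∈{3}] only 3 remains possible at r4c2. So r4c2=3.
Step 41. [r9c4∈{6}] only 6 remains possible at r9c4, so r9c4=6.
Step 42. [r9c6∈{8}] nothing but 8 survives at r9c6 ⇒ r9c6=8.
Step 43. [r8c7∈{9}] only 9 remains possible at r8c7 ⇒ r8c7=9.
Step 44. [r3c1∈{7}] only 7 remains possible at r3c1. So r3c1=7.
Step 45. [r2c9∈{6}] nothing but 6 survives at r2c9 ⇒ r2c9=6.
Step 46. [r9c3∈{4}] r9c3's peers cover all but 4. So r9c3=4.
Step 47. [r7c1∈{8}] r7c1's peers cover all but 8, so r7c1=8.
Step 48. [r2c7∈{8}] nothing but 8 survives at r2c7. So r2c7=8.
Step 49. [r5c2∈{2}] nothing but 2 survives at r5c2. So r5c2=2.

Answer: 9 6 5 8 2 4 7 1 3 / 1 4 2 9 7 3 8 5 6 / 7 8 3 5 6 1 4 2 9 / 4 3 1 7 8 9 2 6 5 / 5 2 8 4 3 6 1 9 7 / 6 9 7 1 5 2 3 4 8 / 8 5 9 2 1 7 6 3 4 / 2 7 6 3 4 5 9 8 1 / 3 1 4 6 9 8 5 7 2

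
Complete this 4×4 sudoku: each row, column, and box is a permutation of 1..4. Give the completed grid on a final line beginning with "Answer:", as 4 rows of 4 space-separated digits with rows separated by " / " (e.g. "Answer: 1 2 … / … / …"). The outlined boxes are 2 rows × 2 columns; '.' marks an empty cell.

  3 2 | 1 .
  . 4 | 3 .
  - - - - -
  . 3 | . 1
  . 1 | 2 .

Step 1. [r3c3∈{4}] r3c3's peers cover all but 4, so r3c3=4.
Step 2. [r3c1∈{2}] r3c1's peers cover all but 2. So r3c1=2.
Step 3. [r2c1∈{1}] r2c1's peers cover all but 1, so r2c1=1.
Step 4. [r4c1∈{4}] nothing but 4 survives at r4c1, so r4c1=4.
Step 5. [r4c4∈{3}] nothing but 3 survives at r4c4 ⇒ r4c4=3.
Step 6. [r2c4∈{2}] r2c4 is down to just 2 ⇒ r2c4=2.
Step 7. [r1c4∈{4}] nothing but 4 survives at r1c4. So r1c4=4.

Answer: 3 2 1 4 / 1 4 3 2 / 2 3 4 1 / 4 1 2 3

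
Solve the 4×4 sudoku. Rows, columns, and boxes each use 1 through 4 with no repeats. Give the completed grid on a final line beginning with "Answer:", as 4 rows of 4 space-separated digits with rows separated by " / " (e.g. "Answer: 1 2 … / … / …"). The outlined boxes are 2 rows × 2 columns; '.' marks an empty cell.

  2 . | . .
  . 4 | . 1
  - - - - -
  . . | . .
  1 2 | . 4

Step 1. [r3c2∈{3}] r3c2's peers cover all but 3. So r3c2=3.
Step 2. [r2c3∈{2,3}] r2c3 is the only open cell in row 2 admitting 2, so r2c3=2.
Step 3. [r1c4∈{3}] r1c4's peers cover all but 3, so r1c4=3.
Step 4. [r4c3∈{3}] r4c3's peers cover all but 3 ⇒ r4c3=3.
Step 5. [r1c3∈{4}] only 4 remains possible at r1c3, so r1c3=4.
Step 6. [r3c1∈{4}] only 4 remains possible at r3c1. So r3c1=4.
Step 7. [r2c1∈{3}] r2c1's peers cover all but 3. So r2c1=3.
Step 8. [r3c4∈{2}] r3c4 has the single candidate 2 ⇒ r3c4=2.
Step 9. [r3c3∈{1}] r3c3 has the single candidate 1, so r3c3=1.
Step 10. [r1c2∈{1}] r1c2 is down to just 1. So r1c2=1.

Answer: 2 1 4 3 / 3 4 2 1 / 4 3 1 2 / 1 2 3 4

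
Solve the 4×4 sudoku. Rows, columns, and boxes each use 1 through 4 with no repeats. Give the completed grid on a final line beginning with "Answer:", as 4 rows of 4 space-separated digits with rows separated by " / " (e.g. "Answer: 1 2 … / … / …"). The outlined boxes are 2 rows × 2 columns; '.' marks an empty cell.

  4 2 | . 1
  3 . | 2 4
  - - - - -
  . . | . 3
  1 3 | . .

Step 1. [r4c3∈{4}] r4c3's peers cover all but 4 ⇒ r4c3=4.
Step 2. [r3c2∈{4}] r3c2 is down to just 4. So r3c2=4.
Step 3. [r1c3∈{3}] only 3 remains possible at r1c3 ⇒ r1c3=3.
Step 4. [r2c2∈{1}] nothing but 1 survives at r2c2 ⇒ r2c2=1.
Step 5. [r4c4∈{2}] nothing but 2 survives at r4c4. So r4c4=2.
Step 6. [r3c3∈{1}] nothing but 1 survives at r3c3, so r3c3=1.
Step 7. [r3c1∈{2}] only 2 remains possible at r3c1 ⇒ r3c1=2.

Answer: 4 2 3 1 / 3 1 2 4 / 2 4 1 3 / 1 3 4 2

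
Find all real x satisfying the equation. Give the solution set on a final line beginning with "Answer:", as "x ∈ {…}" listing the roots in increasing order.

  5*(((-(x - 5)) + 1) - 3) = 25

Step 1. [5*(((-(x - 5)) + 1) - 3) = 25] 5·(inner) — divide through by 5. So div: ((-(x - 5)) + 1) - 3 = 5.
Step 2. [((-(x - 5)) + 1) - 3 = 5] 3 comes off first (add 3), so sub: (-(x - 5)) + 1 = 8.
Step 3. [(-(x - 5)) + 1 = 8] the outer +1 inverts by subtracting 1 ⇒ sub: -(x - 5) = 7.
Step 4. [-(x - 5) = 7] flip signs both sides. So neg: x - 5 = -7.
Step 5. [x - 5 = -7] -5 is outermost — add 5 both sides. So sub: x = -2.

Answer: x ∈ {-2}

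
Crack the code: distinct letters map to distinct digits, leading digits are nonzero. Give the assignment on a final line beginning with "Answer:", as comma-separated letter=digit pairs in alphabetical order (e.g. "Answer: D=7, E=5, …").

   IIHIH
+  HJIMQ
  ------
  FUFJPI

Step 1. [col 1: H + Q ≡ I (mod 10)] column 1 (H + Q ≡ I (mod 10), carry-in 0) doesn't pin I yet; pick I=2 and continue ⇒ I=2.
Step 2. [col 1: H + Q ≡ I (mod 10)] Q=5 is one option consistent with column 1 (H + Q ≡ I (mod 10), carry-in 0) — take it, so Q=5.
Step 3. [col 1: H + Q ≡ I (mod 10)] from column 1 (Q=5, I=2, carry-in 0, digits 2,5 already taken and all letters distinct): H must equal 7, so H=7.
Step 4. [F] the sum has 6 digits but both addends have 5; that extra leading digit F is the final carry, namely 1 ⇒ F=1.
Step 5. [col 2: I + M ≡ P (mod 10)] no forcing yet in column 2 (carry-in 1); P=6 is free and consistent — try it. So P=6.
Step 6. [col 2: I + M ≡ P (mod 10)] column 2 reads I+M+carry(1)=P with I=2, P=6; with digits 1,2,5,6,7 already taken and all letters distinct, the only value for M is 3 ⇒ M=3.
Step 7. [col 3: H + I ≡ J (mod 10)] column 3 reads H+I+carry(0)=J with H=7, I=2; with digits 1,2,3,5,6,7 already taken and all letters distinct, the only value for J is 9 ⇒ J=9.
Step 8. [col 5: I + H ≡ U (mod 10)] column 5 reads I+H+carry(1)=U with I=2, H=7; with digits 1,2,3,5,6,7,9 already taken and all letters distinct, the only value for U is 0 ⇒ U=0.

Answer: F=1, H=7, I=2, J=9, M=3, P=6, Q=5, U=0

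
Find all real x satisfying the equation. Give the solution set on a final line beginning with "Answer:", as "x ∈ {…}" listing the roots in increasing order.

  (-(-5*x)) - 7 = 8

Step 1. [(-(-5*x)) - 7 = 8] add 7: x sits inside (… - 7). So sub: -(-5*x) = 15.
Step 2. [-(-5*x) = 15] LHS negated; negate both sides, so neg: -5*x = -15.
Step 3. [-5*x = -15] LHS = -5·(…); ÷-5 both sides ⇒ div: x = 3.

Answer: x ∈ {3}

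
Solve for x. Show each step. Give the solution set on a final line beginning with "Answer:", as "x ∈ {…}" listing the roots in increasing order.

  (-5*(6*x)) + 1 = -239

Step 1. [(-5*(6*x)) + 1 = -239] 1 comes off first (subtract 1), so sub: -5*(6*x) = -240.
Step 2. [-5*(6*x) = -240] -5 out front; divide by -5 ⇒ div: 6*x = 48.
Step 3. [6*x = 48] leading coefficient 6: divide by 6, so div: x = 8.

Answer: x ∈ {8}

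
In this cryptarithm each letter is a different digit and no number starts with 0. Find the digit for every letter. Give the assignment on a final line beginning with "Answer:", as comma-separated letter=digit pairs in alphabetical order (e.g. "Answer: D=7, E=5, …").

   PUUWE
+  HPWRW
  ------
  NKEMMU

Step 1. [col 1: E + W ≡ U (mod 10)] column 1 (E + W ≡ U (mod 10), carry-in 0) doesn't pin W yet; pick W=3 and continue ⇒ W=3.
Step 2. [col 1: E + W ≡ U (mod 10)] U=8 is one option consistent with column 1 (E + W ≡ U (mod 10), carry-in 0) — take it. So U=8.
Step 3. [col 1: E + W ≡ U (mod 10)] from column 1 (W=3, U=8, carry-in 0, digits 3,8 already taken and all letters distinct): E must equal 5. So E=5.
Step 4. [col 2: W + R ≡ M (mod 10)] R=9 is one option consistent with column 2 (W + R ≡ M (mod 10), carry-in 0) — take it ⇒ R=9.
Step 5. [N] the sum has 6 digits but both addends have 5; that extra leading digit N is the final carry, namely 1, so N=1.
Step 6. [col 2: W + R ≡ M (mod 10)] in column 2 we have W+R≡M with carry-in 0; given W=3, R=9 and digits 1,3,5,8,9 already taken and all letters distinct, that pins M to 2 ⇒ M=2.
Step 7. [col 4: U + P ≡ E (mod 10)] column 4 reads U+P+carry(1)=E with U=8, E=5; with digits 1,2,3,5,8,9 already taken and all letters distinct, the only value for P is 6, so P=6.
Step 8. [col 5: P + H ≡ K (mod 10)] column 5 (P + H ≡ K (mod 10), carry-in 1) doesn't pin H yet; pick H=7 and continue, so H=7.
Step 9. [col 5: P + H ≡ K (mod 10)] in column 5 we have P+H≡K with carry-in 1; given P=6, H=7 and digits 1,2,3,5,6,7,8,9 already taken and all letters distinct, that pins K to 4, so K=4.

Answer: E=5, H=7, K=4, M=2, N=1, P=6, R=9, U=8, W=3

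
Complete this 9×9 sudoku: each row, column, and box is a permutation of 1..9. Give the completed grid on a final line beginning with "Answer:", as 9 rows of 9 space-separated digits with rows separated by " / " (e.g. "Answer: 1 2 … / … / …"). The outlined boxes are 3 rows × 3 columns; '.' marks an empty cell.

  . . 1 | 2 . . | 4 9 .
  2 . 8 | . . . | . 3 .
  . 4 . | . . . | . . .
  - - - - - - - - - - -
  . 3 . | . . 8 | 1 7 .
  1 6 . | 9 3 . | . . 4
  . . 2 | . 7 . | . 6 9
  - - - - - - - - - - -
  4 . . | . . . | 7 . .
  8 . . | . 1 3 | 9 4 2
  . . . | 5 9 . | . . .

Step 1. [r4c9∈{5}] nothing but 5 survives at r4c9. So r4c9=5.
Step 2. [r3c4∈{1,3,6,7,8}] across col 4, 3 lands solely at r3c4 ⇒ r3c4=3.
Step 3. [r7c8∈{1,5,8}] box 9 places 5 nowhere but r7c8. So r7c8=5.
Step 4. [r6c1∈{5}] r6c1's peers cover all but 5. So r6c1=5.
Step 5. [r9c6∈{2,4,6,7}] r9c6 is the only open cell in row 9 admitting 4, so r9c6=4.
Step 6. [r4c5∈{2,4,6}] in row 4, 2 fits only at r4c5, so r4c5=2.
Step 7. [r4c4∈{4,6}] across row 4, 6 lands solely at r4c4 ⇒ r4c4=6.
Step 8. [r8c3∈{5,6,7}] 6 has one home in row 8: r8c3 ⇒ r8c3=6.
Step 9. [r3c3∈{5,7,9}] in col 3, 5 fits only at r3c3. So r3c3=5.
Step 10. [r1c2∈{7}] r1c2 is down to just 7. So r1c2=7.
Step 11. [r2c2∈{9}] r2c2 has the single candidate 9 ⇒ r2c2=9.
Step 12. [r3c1∈{6}] r3c1 has the single candidate 6. So r3c1=6.
Step 13. [r3c5∈{8}] r3c5 is down to just 8 ⇒ r3c5=8.
Step 14. [r7c5∈{6}] r7c5 has the single candidate 6, so r7c5=6.
Step 15. [r6c6∈{1}] nothing but 1 survives at r6c6 ⇒ r6c6=1.
Step 16. [r2c7∈{5,6}] across col 7, 5 lands solely at r2c7, so r2c7=5.
Step 17. [r1c9∈{6,8}] in row 1, 8 fits only at r1c9. So r1c9=8.
Step 18. [r2c9∈{1,6,7}] r2c9 is the only open cell in box 3 admitting 6 ⇒ r2c9=6.
Step 19. [r9c2∈{1,2}] row 9 places 2 nowhere but r9c2, so r9c2=2.
Step 20. [r6c7∈{3,8}] 3 has one home in row 6: r6c7, so r6c7=3.
Step 21. [r3c7∈{2}] r3c7 is down to just 2, so r3c7=2.
Step 22. [r9c1∈{3,7}] col 1 places 7 nowhere but r9c1, so r9c1=7.
Step 23. [r3c9∈{1,7}] r3c9 is the only open cell in col 9 admitting 7, so r3c9=7.
Step 24. [r5c7∈{8}] r5c7 has the single candidate 8. So r5c7=8.
Step 25. [r2c4∈{1,4,7}] across row 2, 1 lands solely at r2c4, so r2c4=1.
Step 26. [r7c3∈{3,9}] 9 has one home in row 7: r7c3. So r7c3=9.
Step 27. [r7c9∈{1,3}] 3 has one home in row 7: r7c9 ⇒ r7c9=3.
Step 28. [r1c5∈{5}] r1c5 has the single candidate 5, so r1c5=5.
Step 29. [r9c8∈{1,8}] across row 9, 8 lands solely at r9c8. So r9c8=8.
Step 30. [r6c4∈{4}] only 4 remains possible at r6c4 ⇒ r6c4=4.
Step 31. [r4c1∈{9}] nothing but 9 survives at r4c1 ⇒ r4c1=9.
Step 32. [r1c1∈{3}] r1c1's peers cover all but 3, so r1c1=3.
Step 33. [r2c6∈{7}] r2c6 has the single candidate 7. So r2c6=7.
Step 34. [r2c5∈{4}] r2c5's peers cover all but 4, so r2c5=4.
Step 35. [r8c2∈{5}] r8c2 has the single candidate 5 ⇒ r8c2=5.
Step 36. [r8c4∈{7}] only 7 remains possible at r8c4 ⇒ r8c4=7.
Step 37. [r7c4∈{8}] r7c4's peers cover all but 8, so r7c4=8.
Step 38. [r7c6∈{2}] r7c6 is down to just 2 ⇒ r7c6=2.
Step 39. [r3c8∈{1}] r3c8's peers cover all but 1 ⇒ r3c8=1.
Step 40. [r4c3∈{4}] only 4 remains possible at r4c3. So r4c3=4.
Step 41. [r9c3∈{3}] only 3 remains possible at r9c3, so r9c3=3.
Step 42. [r3c6∈{9}] r3c6 is down to just 9. So r3c6=9.
Step 43. [r6c2∈{8}] nothing but 8 survives at r6c2 ⇒ r6c2=8.
Step 44. [r5c8∈{2}] r5c8 is down to just 2. So r5c8=2.
Step 45. [r1c6∈{6}] only 6 remains possible at r1c6 ⇒ r1c6=6.
Step 46. [r7c2∈{1}] only 1 remains possible at r7c2 ⇒ r7c2=1.
Step 47. [r5c3∈{7}] r5c3's peers cover all but 7 ⇒ r5c3=7.
Step 48. [r9c9∈{1}] nothing but 1 survives at r9c9 ⇒ r9c9=1.
Step 49. [r5c6∈{5}] r5c6 has the single candidate 5. So r5c6=5.
Step 50. [r9c7∈{6}] r9c7's peers cover all but 6 ⇒ r9c7=6.

Answer: 3 7 1 2 5 6 4 9 8 / 2 9 8 1 4 7 5 3 6 / 6 4 5 3 8 9 2 1 7 / 9 3 4 6 2 8 1 7 5 / 1 6 7 9 3 5 8 2 4 / 5 8 2 4 7 1 3 6 9 / 4 1 9 8 6 2 7 5 3 / 8 5 6 7 1 3 9 4 2 / 7 2 3 5 9 4 6 8 1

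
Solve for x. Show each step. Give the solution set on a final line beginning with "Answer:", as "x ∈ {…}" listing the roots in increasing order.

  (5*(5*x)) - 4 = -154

Step 1. [(5*(5*x)) - 4 = -154] 4 comes off first (add 4), so sub: 5*(5*x) = -150.
Step 2. [5*(5*x) = -150] LHS = 5·(…); ÷5 both sides. So div: 5*x = -30.
Step 3. [5*x = -30] 5 out front; divide by 5. So div: x = -6.

Answer: x ∈ {-6}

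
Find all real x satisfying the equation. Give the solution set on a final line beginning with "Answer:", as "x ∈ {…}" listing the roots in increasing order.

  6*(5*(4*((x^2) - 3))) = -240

Step 1. [6*(5*(4*((x^2) - 3))) = -240] LHS = 6·(…); ÷6 both sides ⇒ div: 5*(4*((x^2) - 3)) = -40.
Step 2. [5*(4*((x^2) - 3)) = -40] 5 out front; divide by 5. So div: 4*((x^2) - 3) = -8.
Step 3. [4*((x^2) - 3) = -8] LHS = 4·(…); ÷4 both sides. So div: (x^2) - 3 = -2.
Step 4. [(x^2) - 3 = -2] -3 is outermost — add 3 both sides, so sub: x^2 = 1.
Step 5. [x^2 = 1] √ both sides: 1 ≥ 0 gives two branches, so sqrt: x = 1 or -1.

Answer: x ∈ {-1, 1}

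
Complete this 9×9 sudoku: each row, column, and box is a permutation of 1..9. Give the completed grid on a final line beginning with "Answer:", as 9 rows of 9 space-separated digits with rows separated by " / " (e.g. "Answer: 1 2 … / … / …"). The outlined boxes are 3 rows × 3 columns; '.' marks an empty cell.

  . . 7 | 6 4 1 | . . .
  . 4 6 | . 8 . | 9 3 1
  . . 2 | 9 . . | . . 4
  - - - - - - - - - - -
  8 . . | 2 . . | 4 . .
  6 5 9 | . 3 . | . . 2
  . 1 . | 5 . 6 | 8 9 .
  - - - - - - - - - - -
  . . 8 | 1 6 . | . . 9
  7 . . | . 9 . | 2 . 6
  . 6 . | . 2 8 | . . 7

Step 1. [r8c2∈{3}] only 3 remains possible at r8c2. So r8c2=3.
Step 2. [r1c7∈{5}] r1c7 has the single candidate 5, so r1c7=5.
Step 3. [r7c6∈{3,4,5,7}] 7 has one home in row 7: r7c6, so r7c6=7.
Step 4. [r8c4∈{4}] nothing but 4 survives at r8c4 ⇒ r8c4=4.
Step 5. [r9c1∈{1,4,5,9}] row 9 places 9 nowhere but r9c1. So r9c1=9.
Step 6. [r8c8∈{1,5,8}] in row 8, 8 fits only at r8c8 ⇒ r8c8=8.
Step 7. [r4c8∈{1,5,6,7}] in row 4, 6 fits only at r4c8 ⇒ r4c8=6.
Step 8. [r3c5∈{5,7}] r3c5 is the only open cell in col 5 admitting 5. So r3c5=5.
Step 9. [r6c1∈{2,3,4}] 2 has one home in row 6: r6c1. So r6c1=2.
Step 10. [r7c1∈{4,5}] 4 has one home in col 1: r7c1. So r7c1=4.
Step 11. [r6c9∈{3}] r6c9 is down to just 3. So r6c9=3.
Step 12. [r6c5∈{7}] r6c5 has the single candidate 7. So r6c5=7.
Step 13. [r9c8∈{1,4,5}] row 9 places 4 nowhere but r9c8 ⇒ r9c8=4.
Step 14. [r9c7∈{1,3}] r9c7 is the only open cell in box 9 admitting 1 ⇒ r9c7=1.
Step 15. [r3c8∈{7}] only 7 remains possible at r3c8. So r3c8=7.
Step 16. [r3c2∈{8}] only 8 remains possible at r3c2, so r3c2=8.
Step 17. [r8c6∈{5}] only 5 remains possible at r8c6 ⇒ r8c6=5.
Step 18. [r3c1∈{1,3}] row 3 places 1 nowhere but r3c1, so r3c1=1.
Step 19. [r5c7∈{7}] only 7 remains possible at r5c7. So r5c7=7.
Step 20. [r4c3∈{3}] r4c3's peers cover all but 3 ⇒ r4c3=3.
Step 21. [r5c4∈{8}] r5c4 is down to just 8, so r5c4=8.
Step 22. [r4c5∈{1}] only 1 remains possible at r4c5 ⇒ r4c5=1.
Step 23. [r2c4∈{7}] only 7 remains possible at r2c4 ⇒ r2c4=7.
Step 24. [r9c4∈{3}] only 3 remains possible at r9c4, so r9c4=3.
Step 25. [r4c2∈{7}] r4c2 has the single candidate 7. So r4c2=7.
Step 26. [r8c3∈{1}] r8c3 is down to just 1 ⇒ r8c3=1.
Step 27. [r5c6∈{4}] r5c6's peers cover all but 4, so r5c6=4.
Step 28. [r9c3∈{5}] nothing but 5 survives at r9c3 ⇒ r9c3=5.
Step 29. [r1c1∈{3}] r1c1's peers cover all but 3, so r1c1=3.
Step 30. [r1c9∈{8}] nothing but 8 survives at r1c9 ⇒ r1c9=8.
Step 31. [r1c8∈{2}] only 2 remains possible at r1c8 ⇒ r1c8=2.
Step 32. [r2c1∈{5}] nothing but 5 survives at r2c1 ⇒ r2c1=5.
Step 33. [r1c2∈{9}] r1c2 is down to just 9. So r1c2=9.
Step 34. [r6c3∈{4}] nothing but 4 survives at r6c3. So r6c3=4.
Step 35. [r2c6∈{2}] r2c6 is down to just 2, so r2c6=2.
Step 36. [r7c7∈{3}] r7c7's peers cover all but 3 ⇒ r7c7=3.
Step 37. [r5c8∈{1}] r5c8 is down to just 1, so r5c8=1.
Step 38. [r4c9∈{5}] nothing but 5 survives at r4c9. So r4c9=5.
Step 39. [r3c6∈{3}] only 3 remains possible at r3c6. So r3c6=3.
Step 40. [r7c2∈{2}] nothing but 2 survives at r7c2, so r7c2=2.
Step 41. [r4c6∈{9}] nothing but 9 survives at r4c6, so r4c6=9.
Step 42. [r7c8∈{5}] r7c8 is down to just 5 ⇒ r7c8=5.
Step 43. [r3c7∈{6}] r3c7's peers cover all but 6. So r3c7=6.

Answer: 3 9 7 6 4 1 5 2 8 / 5 4 6 7 8 2 9 3 1 / 1 8 2 9 5 3 6 7 4 / 8 7 3 2 1 9 4 6 5 / 6 5 9 8 3 4 7 1 2 / 2 1 4 5 7 6 8 9 3 / 4 2 8 1 6 7 3 5 9 / 7 3 1 4 9 5 2 8 6 / 9 6 5 3 2 8 1 4 7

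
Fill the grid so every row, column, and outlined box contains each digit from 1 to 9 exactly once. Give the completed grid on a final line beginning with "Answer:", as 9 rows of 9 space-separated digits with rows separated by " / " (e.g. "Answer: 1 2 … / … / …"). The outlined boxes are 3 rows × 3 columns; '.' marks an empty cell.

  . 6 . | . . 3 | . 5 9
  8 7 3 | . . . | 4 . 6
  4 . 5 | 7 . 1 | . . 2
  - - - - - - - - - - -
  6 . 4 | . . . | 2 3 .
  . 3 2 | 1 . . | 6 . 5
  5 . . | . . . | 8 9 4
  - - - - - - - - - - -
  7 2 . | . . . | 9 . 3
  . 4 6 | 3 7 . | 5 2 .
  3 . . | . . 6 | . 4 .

Step 1. [r4c2∈{1,8,9}] across box 4, 8 lands solely at r4c2 ⇒ r4c2=8.
Step 2. [r9c3∈{1,8,9}] in col 3, 9 fits only at r9c3, so r9c3=9.
Step 3. [r7c3∈{1,8}] 8 has one home in col 3: r7c3, so r7c3=8.
Step 4. [r8c6∈{8,9}] r8c6 is the only open cell in row 8 admitting 9, so r8c6=9.
Step 5. [r8c1∈{1}] r8c1 has the single candidate 1 ⇒ r8c1=1.
Step 6. [r5c6∈{4,7,8}] 8 has one home in col 6: r5c6. So r5c6=8.
Step 7. [r5c5∈{4,9}] 4 has one home in row 5: r5c5, so r5c5=4.
Step 8. [r1c4∈{2,4,8}] across row 1, 4 lands solely at r1c4, so r1c4=4.
Step 9. [r7c4∈{5}] r7c4 has the single candidate 5, so r7c4=5.
Step 10. [r1c5∈{2,8}] in row 1, 8 fits only at r1c5. So r1c5=8.
Step 11. [r6c3∈{1,7}] 7 has one home in col 3: r6c3. So r6c3=7.
Step 12. [r6c6∈{2}] r6c6's peers cover all but 2, so r6c6=2.
Step 13. [r4c9∈{1,7}] r4c9 is the only open cell in row 4 admitting 1. So r4c9=1.
Step 14. [r2c6∈{5}] r2c6's peers cover all but 5, so r2c6=5.
Step 15. [r1c7∈{1,7}] in row 1, 7 fits only at r1c7, so r1c7=7.
Step 16. [r9c7∈{1}] r9c7 has the single candidate 1, so r9c7=1.
Step 17. [r9c5∈{2}] r9c5's peers cover all but 2, so r9c5=2.
Step 18. [r2c5∈{9}] r2c5 has the single candidate 9, so r2c5=9.
Step 19. [r3c5∈{6}] r3c5 has the single candidate 6 ⇒ r3c5=6.
Step 20. [r9c9∈{7,8}] r9c9 is the only open cell in row 9 admitting 7. So r9c9=7.
Step 21. [r9c4∈{8}] r9c4 has the single candidate 8. So r9c4=8.
Step 22. [r4c5∈{5}] r4c5 has the single candidate 5, so r4c5=5.
Step 23. [r1c3∈{1}] r1c3 has the single candidate 1. So r1c3=1.
Step 24. [r4c6∈{7}] r4c6 has the single candidate 7. So r4c6=7.
Step 25. [r8c9∈{8}] r8c9's peers cover all but 8, so r8c9=8.
Step 26. [r6c2∈{1}] r6c2 is down to just 1. So r6c2=1.
Step 27. [r3c7∈{3}] r3c7's peers cover all but 3, so r3c7=3.
Step 28. [r9c2∈{5}] nothing but 5 survives at r9c2, so r9c2=5.
Step 29. [r7c8∈{6}] r7c8's peers cover all but 6, so r7c8=6.
Step 30. [r2c4∈{2}] only 2 remains possible at r2c4 ⇒ r2c4=2.
Step 31. [r1c1∈{2}] r1c1 is down to just 2, so r1c1=2.
Step 32. [r7c6∈{4}] r7c6's peers cover all but 4 ⇒ r7c6=4.
Step 33. [r6c5∈{3}] r6c5 is down to just 3, so r6c5=3.
Step 34. [r7c5∈{1}] r7c5's peers cover all but 1. So r7c5=1.
Step 35. [r4c4∈{9}] r4c4's peers cover all but 9. So r4c4=9.
Step 36. [r2c8∈{1}] r2c8's peers cover all but 1 ⇒ r2c8=1.
Step 37. [r3c8∈{8}] only 8 remains possible at r3c8. So r3c8=8.
Step 38. [r5c8∈{7}] r5c8's peers cover all but 7 ⇒ r5c8=7.
Step 39. [r5c1∈{9}] only 9 remains possible at r5c1. So r5c1=9.
Step 40. [r6c4∈{6}] only 6 remains possible at r6c4, so r6c4=6.
Step 41. [r3c2∈{9}] r3c2 has the single candidate 9. So r3c2=9.

Answer: 2 6 1 4 8 3 7 5 9 / 8 7 3 2 9 5 4 1 6 / 4 9 5 7 6 1 3 8 2 / 6 8 4 9 5 7 2 3 1 / 9 3 2 1 4 8 6 7 5 / 5 1 7 6 3 2 8 9 4 / 7 2 8 5 1 4 9 6 3 / 1 4 6 3 7 9 5 2 8 / 3 5 9 8 2 6 1 4 7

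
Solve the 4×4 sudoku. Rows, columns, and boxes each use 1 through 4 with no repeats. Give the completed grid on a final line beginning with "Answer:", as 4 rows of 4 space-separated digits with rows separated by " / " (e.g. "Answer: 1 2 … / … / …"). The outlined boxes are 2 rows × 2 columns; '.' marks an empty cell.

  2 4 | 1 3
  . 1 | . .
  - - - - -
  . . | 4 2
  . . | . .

Step 1. [r3c2∈{3}] r3c2 has the single candidate 3. So r3c2=3.
Step 2. [r3c1∈{1}] r3c1 is down to just 1. So r3c1=1.
Step 3. [r4c4∈{1}] only 1 remains possible at r4c4. So r4c4=1.
Step 4. [r2c1∈{3}] nothing but 3 survives at r2c1 ⇒ r2c1=3.
Step 5. [r4c1∈{4}] r4c1's peers cover all but 4. So r4c1=4.
Step 6. [r4c2∈{2}] r4c2 is down to just 2 ⇒ r4c2=2.
Step 7. [r2c3∈{2}] nothing but 2 survives at r2c3. So r2c3=2.
Step 8. [r4c3∈{3}] r4c3 is down to just 3 ⇒ r4c3=3.
Step 9. [r2c4∈{4}] only 4 remains possible at r2c4 ⇒ r2c4=4.

Answer: 2 4 1 3 / 3 1 2 4 / 1 3 4 2 / 4 2 3 1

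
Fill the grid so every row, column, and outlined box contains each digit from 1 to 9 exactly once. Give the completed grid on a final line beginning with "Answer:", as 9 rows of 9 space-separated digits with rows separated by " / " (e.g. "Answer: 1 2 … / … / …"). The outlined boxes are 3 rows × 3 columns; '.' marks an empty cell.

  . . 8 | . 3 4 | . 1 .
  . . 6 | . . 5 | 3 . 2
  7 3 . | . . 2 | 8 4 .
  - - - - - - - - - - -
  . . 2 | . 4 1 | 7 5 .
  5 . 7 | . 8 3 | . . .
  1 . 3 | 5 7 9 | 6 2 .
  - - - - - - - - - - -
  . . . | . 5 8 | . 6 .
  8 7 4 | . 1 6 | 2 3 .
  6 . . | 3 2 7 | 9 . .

Step 1. [r2c5∈{9}] r2c5 has the single candidate 9, so r2c5=9.
Step 2. [r9c9∈{1,4,5,8}] row 9 places 4 nowhere but r9c9, so r9c9=4.
Step 3. [r4c1∈{9}] only 9 remains possible at r4c1. So r4c1=9.
Step 4. [r7c7∈{1}] r7c7's peers cover all but 1, so r7c7=1.
Step 5. [r4c4∈{6}] r4c4 has the single candidate 6. So r4c4=6.
Step 6. [r1c9∈{5,6,7,9}] r1c9 is the only open cell in row 1 admitting 6. So r1c9=6.
Step 7. [r1c2∈{2,5,9}] r1c2 is the only open cell in row 1 admitting 9, so r1c2=9.
Step 8. [r3c3∈{1,5}] r3c3 is the only open cell in box 1 admitting 5. So r3c3=5.
Step 9. [r6c2∈{4,8}] r6c2 is the only open cell in row 6 admitting 4, so r6c2=4.
Step 10. [r2c2∈{1}] r2c2's peers cover all but 1 ⇒ r2c2=1.
Step 11. [r6c9∈{8}] nothing but 8 survives at r6c9. So r6c9=8.
Step 12. [r7c1∈{2,3}] row 7 places 3 nowhere but r7c1 ⇒ r7c1=3.
Step 13. [r2c4∈{7,8}] 8 has one home in row 2: r2c4, so r2c4=8.
Step 14. [r7c4∈{4,9}] row 7 places 4 nowhere but r7c4. So r7c4=4.
Step 15. [r3c9∈{9}] only 9 remains possible at r3c9, so r3c9=9.
Step 16. [r5c7∈{4}] only 4 remains possible at r5c7, so r5c7=4.
Step 17. [r2c1∈{4}] r2c1's peers cover all but 4 ⇒ r2c1=4.
Step 18. [r7c3∈{9}] r7c3 is down to just 9. So r7c3=9.
Step 19. [r9c2∈{5}] only 5 remains possible at r9c2, so r9c2=5.
Step 20. [r7c9∈{7}] only 7 remains possible at r7c9 ⇒ r7c9=7.
Step 21. [r5c4∈{2}] r5c4 has the single candidate 2, so r5c4=2.
Step 22. [r9c8∈{8}] nothing but 8 survives at r9c8. So r9c8=8.
Step 23. [r8c4∈{9}] only 9 remains possible at r8c4, so r8c4=9.
Step 24. [r4c2∈{8}] r4c2 has the single candidate 8. So r4c2=8.
Step 25. [r5c2∈{6}] only 6 remains possible at r5c2, so r5c2=6.
Step 26. [r5c9∈{1}] only 1 remains possible at r5c9, so r5c9=1.
Step 27. [r3c4∈{1}] nothing but 1 survives at r3c4. So r3c4=1.
Step 28. [r7c2∈{2}] r7c2 has the single candidate 2. So r7c2=2.
Step 29. [r2c8∈{7}] r2c8 has the single candidate 7. So r2c8=7.
Step 30. [r8c9∈{5}] r8c9 is down to just 5, so r8c9=5.
Step 31. [r5c8∈{9}] r5c8 is down to just 9, so r5c8=9.
Step 32. [r4c9∈{3}] r4c9 has the single candidate 3, so r4c9=3.
Step 33. [r9c3∈{1}] r9c3 is down to just 1. So r9c3=1.
Step 34. [r3c5∈{6}] r3c5 is down to just 6. So r3c5=6.
Step 35. [r1c7∈{5}] r1c7 has the single candidate 5, so r1c7=5.
Step 36. [r1c1∈{2}] r1c1 has the single candidate 2. So r1c1=2.
Step 37. [r1c4∈{7}] r1c4's peers cover all but 7 ⇒ r1c4=7.

Answer: 2 9 8 7 3 4 5 1 6 / 4 1 6 8 9 5 3 7 2 / 7 3 5 1 6 2 8 4 9 / 9 8 2 6 4 1 7 5 3 / 5 6 7 2 8 3 4 9 1 / 1 4 3 5 7 9 6 2 8 / 3 2 9 4 5 8 1 6 7 / 8 7 4 9 1 6 2 3 5 / 6 5 1 3 2 7 9 8 4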